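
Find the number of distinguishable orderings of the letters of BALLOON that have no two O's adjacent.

900

There are 7!/(2!·2!) = 1260 arrangements of BALLOON in total.
If the two O's are adjacent, glue them into one block, leaving 6 items to arrange: (6)!/(2!) = 360 ways.
Subtracting, 1260 − 360 = 900 arrangements keep the O's apart.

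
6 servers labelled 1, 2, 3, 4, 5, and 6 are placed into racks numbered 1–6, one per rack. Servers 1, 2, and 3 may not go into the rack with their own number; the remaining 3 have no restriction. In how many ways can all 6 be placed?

426

Let Aᵢ (for i ∈ {1, 2, 3}) be the placements that put server i in its forbidden rack. Any j of these fix j positions, leaving (6−j)! ways to fill the rest, and there are C(3,j) ways to pick which j.
By inclusion–exclusion, the number of valid placements is Σ_{j=0}^{3} (−1)^j C(3,j)·(6−j)!.
Computing: 720 − 360 + 72 − 6 = 426.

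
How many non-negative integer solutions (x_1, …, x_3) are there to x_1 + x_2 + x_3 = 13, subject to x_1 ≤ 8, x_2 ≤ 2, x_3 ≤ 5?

By stars and bars, unrestricted non-negative solutions to x_1+…+x_3 = 13 number C(13+2,2) = 105.
Subtract solutions that violate a single cap (substitute x_i' = x_i − (cap_i+1)): x_1 ≥ 9 gives C(6,2) = 15; x_2 ≥ 3 gives C(12,2) = 66; x_3 ≥ 6 gives C(9,2) = 36. Together 117.
Add back pairs where two caps are both exceeded: 3 + 0 + 15 = 18.
By inclusion–exclusion the count is 105 − 117 + 18 = 6.

6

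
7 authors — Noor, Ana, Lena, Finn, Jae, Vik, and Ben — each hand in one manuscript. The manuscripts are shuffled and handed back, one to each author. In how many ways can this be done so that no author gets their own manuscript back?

1854

Count assignments avoiding every fixed point. For any j of the 7 authors fixed to their own manuscript, the other 7−j can be arranged in (7−j)! ways.
By inclusion–exclusion this is Σ_{j=0}^{7} (−1)^j C(7,j)·(7−j)!.
Computing: 5040 − 5040 + 2520 − 840 + 210 − 42 + 7 − 1 = 1854.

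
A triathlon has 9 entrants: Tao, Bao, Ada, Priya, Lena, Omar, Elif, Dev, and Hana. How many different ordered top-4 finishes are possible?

There are 9 choices for 1st place, 8 for 2nd, and so on down to 6 for position 4.
That gives 9 × 8 × 7 × 6 = 3024.

3024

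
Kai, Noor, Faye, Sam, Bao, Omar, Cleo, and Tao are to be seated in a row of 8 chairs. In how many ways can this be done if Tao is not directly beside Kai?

30240

There are 8! = 40320 arrangements in all. If Tao and Kai are adjacent, merging them into one block gives 2·(7)! = 10080 arrangements.
Complementary counting: 40320 − 10080 = 30240.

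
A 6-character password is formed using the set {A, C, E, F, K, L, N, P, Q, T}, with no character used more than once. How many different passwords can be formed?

This is a permutation of 6 out of 10: P(10,6) = 10!/4!.
10 × 9 × 8 × 7 × 6 × 5 = 151200.

151200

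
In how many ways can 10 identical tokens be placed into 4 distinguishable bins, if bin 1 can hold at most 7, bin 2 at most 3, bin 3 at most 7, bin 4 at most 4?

130

Without the upper bounds there are C(13,3) = 286 ways to split 10 among 4 bins.
Subtract solutions that violate a single cap (substitute x_i' = x_i − (cap_i+1)): x_1 ≥ 8 gives C(5,3) = 10; x_2 ≥ 4 gives C(9,3) = 84; x_3 ≥ 8 gives C(5,3) = 10; x_4 ≥ 5 gives C(8,3) = 56. Together 160.
Add back pairs where two caps are both exceeded: 0 + 0 + 0 + 0 + 4 + 0 = 4.
By inclusion–exclusion the count is 286 − 160 + 4 = 130.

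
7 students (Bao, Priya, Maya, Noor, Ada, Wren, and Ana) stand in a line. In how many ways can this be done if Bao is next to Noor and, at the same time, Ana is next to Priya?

480

Treat {Bao,Noor} as one block (2 orders) and {Ana,Priya} as another (2 orders).
That leaves 5 units to arrange: 2 × 2 × 5! = 4 × 120 = 480.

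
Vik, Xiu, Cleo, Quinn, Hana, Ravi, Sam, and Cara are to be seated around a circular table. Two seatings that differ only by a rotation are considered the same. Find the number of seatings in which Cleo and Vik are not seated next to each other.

All circular seatings of 8 people number (7)! = 5040.
Seatings with Cleo beside Vik: treat them as a block with 2 internal orders, giving 2 × (6)! = 1440.
Subtracting, 5040 − 1440 = 3600.

3600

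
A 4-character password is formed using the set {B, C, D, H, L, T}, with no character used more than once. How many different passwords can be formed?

Choose and order 4 of the 6 symbols: the first character has 6 options, the next 5, then 4, 3.
That product is 6 × 5 × 4 × 3 = 360.

360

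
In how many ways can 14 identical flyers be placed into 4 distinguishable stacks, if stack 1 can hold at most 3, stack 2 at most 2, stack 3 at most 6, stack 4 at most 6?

By stars and bars, unrestricted non-negative solutions to x_1+…+x_4 = 14 number C(14+3,3) = 680.
Subtract solutions that violate a single cap (substitute x_i' = x_i − (cap_i+1)): x_1 ≥ 4 gives C(13,3) = 286; x_2 ≥ 3 gives C(14,3) = 364; x_3 ≥ 7 gives C(10,3) = 120; x_4 ≥ 7 gives C(10,3) = 120. Together 890.
Add back pairs where two caps are both exceeded: 120 + 20 + 20 + 35 + 35 + 1 = 231.
Subtract triples: 1 + 1 + 0 + 0 = 2.
By inclusion–exclusion the count is 680 − 890 + 231 − 2 = 19.

19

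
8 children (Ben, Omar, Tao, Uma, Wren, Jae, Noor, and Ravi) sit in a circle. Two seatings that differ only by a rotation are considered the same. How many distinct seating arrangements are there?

5040

Around a circle, 8 distinct people have 8!/8 = (7)! = 5040 rotationally distinct seatings.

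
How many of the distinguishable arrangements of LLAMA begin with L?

With the first slot taken by L, it remains to arrange the other 4 letters (LAMA).
Those 4 letters have A appearing twice, giving (4)!/(2!) = 12.

12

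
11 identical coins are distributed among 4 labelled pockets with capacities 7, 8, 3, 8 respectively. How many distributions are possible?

Ignoring the caps, the number of non-negative solutions to x_1+…+x_4 = 11 is C(14,3) = 364.
Subtract solutions that violate a single cap (substitute x_i' = x_i − (cap_i+1)): x_1 ≥ 8 gives C(6,3) = 20; x_2 ≥ 9 gives C(5,3) = 10; x_3 ≥ 4 gives C(10,3) = 120; x_4 ≥ 9 gives C(5,3) = 10. Together 160.
No two caps can be exceeded simultaneously, so the pair terms are all 0.
By inclusion–exclusion the count is 364 − 160 + 0 = 204.

204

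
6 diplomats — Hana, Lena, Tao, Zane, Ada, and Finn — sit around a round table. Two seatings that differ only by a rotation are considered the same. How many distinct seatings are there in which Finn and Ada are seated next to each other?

Glue Finn and Ada into a block (2 internal orders). Seating 5 units around a circle gives (4)! arrangements.
So 2 × (4)! = 2 × 24 = 48.

48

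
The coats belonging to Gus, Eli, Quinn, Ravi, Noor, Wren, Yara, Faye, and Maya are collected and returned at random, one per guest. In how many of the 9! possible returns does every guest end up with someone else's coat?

This is the derangement count D_9: permutations of 9 items with no fixed point.
By inclusion–exclusion this is Σ_{j=0}^{9} (−1)^j C(9,j)·(9−j)!.
Computing: 362880 − 362880 + 181440 − 60480 + 15120 − 3024 + 504 − 72 + 9 − 1 = 133496.

133496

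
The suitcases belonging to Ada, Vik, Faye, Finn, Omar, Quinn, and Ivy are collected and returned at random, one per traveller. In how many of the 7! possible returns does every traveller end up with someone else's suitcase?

Count assignments avoiding every fixed point. For any j of the 7 travellers fixed to their own suitcase, the other 7−j can be arranged in (7−j)! ways.
By inclusion–exclusion this is Σ_{j=0}^{7} (−1)^j C(7,j)·(7−j)!.
Computing: 5040 − 5040 + 2520 − 840 + 210 − 42 + 7 − 1 = 1854.

1854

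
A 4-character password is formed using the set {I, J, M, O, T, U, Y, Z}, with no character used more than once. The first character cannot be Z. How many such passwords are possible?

The first character has 8−1 = 7 choices (anything except Z).
The remaining 3 characters are filled from the other 7 symbols without repetition: 7 × 6 × 5 = 210.
Total: 7 × 210 = 1470.

1470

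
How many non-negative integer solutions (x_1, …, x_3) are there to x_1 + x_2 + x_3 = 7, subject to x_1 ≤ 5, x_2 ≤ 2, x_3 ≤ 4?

12

Ignoring the caps, the number of non-negative solutions to x_1+…+x_3 = 7 is C(9,2) = 36.
Subtract solutions that violate a single cap (substitute x_i' = x_i − (cap_i+1)): x_1 ≥ 6 gives C(3,2) = 3; x_2 ≥ 3 gives C(6,2) = 15; x_3 ≥ 5 gives C(4,2) = 6. Together 24.
No two caps can be exceeded simultaneously, so the pair terms are all 0.
By inclusion–exclusion the count is 36 − 24 + 0 = 12.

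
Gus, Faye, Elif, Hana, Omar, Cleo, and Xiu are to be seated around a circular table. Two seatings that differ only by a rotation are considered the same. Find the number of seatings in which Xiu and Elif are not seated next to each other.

480

Without the restriction there are (6)! = 720 seatings.
Those with Xiu next to Elif: fuse the pair into one unit and seat 6 units around a circle — 2·(5)! = 240.
Subtracting, 720 − 240 = 480.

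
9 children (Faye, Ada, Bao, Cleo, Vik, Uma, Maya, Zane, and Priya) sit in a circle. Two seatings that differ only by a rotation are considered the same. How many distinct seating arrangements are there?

Seat Faye anywhere (absorbing the rotational symmetry), then permute the other 8: (8)! = 40320.

40320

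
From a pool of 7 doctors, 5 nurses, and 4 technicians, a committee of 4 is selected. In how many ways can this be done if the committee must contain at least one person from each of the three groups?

Unrestricted: C(16,4) = 1820 ways to pick any 4 of the 16.
Selections missing a whole group: no doctors → C(9,4) = 126; no nurses → C(11,4) = 330; no technicians → C(12,4) = 495.
Add back selections omitting two groups (i.e. drawn from a single group): C(7,4) + C(5,4) + C(4,4) = 41.
By inclusion–exclusion: 1820 − 951 + 41 = 910.

910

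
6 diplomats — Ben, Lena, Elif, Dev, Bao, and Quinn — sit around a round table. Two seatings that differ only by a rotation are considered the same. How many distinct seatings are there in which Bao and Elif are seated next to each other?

48

Glue Bao and Elif into a block (2 internal orders). Seating 5 units around a circle gives (4)! arrangements.
So 2 × (4)! = 2 × 24 = 48.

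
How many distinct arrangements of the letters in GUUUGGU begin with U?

Fix U in the first position and arrange the remaining 6 letters.
Those 6 letters have G appearing 3 times and U appearing 3 times, giving (6)!/(3!·3!) = 20.

20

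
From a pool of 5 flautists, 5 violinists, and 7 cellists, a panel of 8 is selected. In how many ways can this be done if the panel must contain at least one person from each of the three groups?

Unrestricted: C(17,8) = 24310 ways to pick any 8 of the 17.
Selections missing a whole group: no flautists → C(12,8) = 495; no violinists → C(12,8) = 495; no cellists → C(10,8) = 45.
Add back selections omitting two groups (i.e. drawn from a single group): C(5,8) + C(5,8) + C(7,8) = 0.
By inclusion–exclusion: 24310 − 1035 + 0 = 23275.

23275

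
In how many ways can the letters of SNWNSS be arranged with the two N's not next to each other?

Total arrangements of SNWNSS: 6!/(3!·2!) = 60.
Arrangements with the N's together: treat NN as one letter, giving (5)!/(3!) = 20.
Subtracting, 60 − 20 = 40 arrangements keep the N's apart.

40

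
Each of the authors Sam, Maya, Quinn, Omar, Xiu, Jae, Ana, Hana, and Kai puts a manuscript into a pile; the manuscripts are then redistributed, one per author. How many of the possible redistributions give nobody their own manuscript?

Count assignments avoiding every fixed point. For any j of the 9 authors fixed to their own manuscript, the other 9−j can be arranged in (9−j)! ways.
By inclusion–exclusion this is Σ_{j=0}^{9} (−1)^j C(9,j)·(9−j)!.
Computing: 362880 − 362880 + 181440 − 60480 + 15120 − 3024 + 504 − 72 + 9 − 1 = 133496.

133496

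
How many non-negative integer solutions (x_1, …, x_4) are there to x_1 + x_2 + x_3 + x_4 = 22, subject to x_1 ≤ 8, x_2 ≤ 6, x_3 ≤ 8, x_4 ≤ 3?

20

Without the upper bounds there are C(25,3) = 2300 ways to split 22 among 4 variables.
Subtract solutions that violate a single cap (substitute x_i' = x_i − (cap_i+1)): x_1 ≥ 9 gives C(16,3) = 560; x_2 ≥ 7 gives C(18,3) = 816; x_3 ≥ 9 gives C(16,3) = 560; x_4 ≥ 4 gives C(21,3) = 1330. Together 3266.
Add back pairs where two caps are both exceeded: 84 + 35 + 220 + 84 + 364 + 220 = 1007.
Subtract triples: 0 + 10 + 1 + 10 = 21.
By inclusion–exclusion the count is 2300 − 3266 + 1007 − 21 = 20.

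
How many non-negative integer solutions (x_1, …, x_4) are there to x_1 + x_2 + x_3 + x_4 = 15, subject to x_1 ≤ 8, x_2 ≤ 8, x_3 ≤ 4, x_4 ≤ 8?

290

Ignoring the caps, the number of non-negative solutions to x_1+…+x_4 = 15 is C(18,3) = 816.
Subtract solutions that violate a single cap (substitute x_i' = x_i − (cap_i+1)): x_1 ≥ 9 gives C(9,3) = 84; x_2 ≥ 9 gives C(9,3) = 84; x_3 ≥ 5 gives C(13,3) = 286; x_4 ≥ 9 gives C(9,3) = 84. Together 538.
Add back pairs where two caps are both exceeded: 0 + 4 + 0 + 4 + 0 + 4 = 12.
By inclusion–exclusion the count is 816 − 538 + 12 = 290.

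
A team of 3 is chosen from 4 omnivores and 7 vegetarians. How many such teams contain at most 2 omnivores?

Split by how many omnivores are chosen (0 through 2).
Sum: C(4,0)·C(7,3) + C(4,1)·C(7,2) + C(4,2)·C(7,1) = 35 + 84 + 42 = 161.

161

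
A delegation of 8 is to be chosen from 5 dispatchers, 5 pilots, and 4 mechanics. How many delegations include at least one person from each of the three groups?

With no constraint there are C(14,8) = 3003 possible selections.
Subtract selections that omit an entire group: no dispatchers → C(9,8) = 9; no pilots → C(9,8) = 9; no mechanics → C(10,8) = 45.
Add back selections omitting two groups (i.e. drawn from a single group): C(5,8) + C(5,8) + C(4,8) = 0.
By inclusion–exclusion: 3003 − 63 + 0 = 2940.

2940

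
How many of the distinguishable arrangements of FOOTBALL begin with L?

Fix L in the first position and arrange the remaining 7 letters.
Those 7 letters have O appearing twice, giving (7)!/(2!) = 2520.

2520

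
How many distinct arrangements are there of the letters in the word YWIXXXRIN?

30240

YWIXXXRIN has 9 letters with I appearing twice and X appearing 3 times.
So there are 9! / (3!·2!) = 30240 distinguishable arrangements.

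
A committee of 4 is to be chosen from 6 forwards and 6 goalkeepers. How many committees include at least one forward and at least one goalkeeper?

Unrestricted: C(12,4) = 495 ways to pick any 4 of the 12.
Subtract selections that omit an entire group: no forwards → C(6,4) = 15; no goalkeepers → C(6,4) = 15.
Both groups omitted at once is impossible, so 495 − 30 = 465.

465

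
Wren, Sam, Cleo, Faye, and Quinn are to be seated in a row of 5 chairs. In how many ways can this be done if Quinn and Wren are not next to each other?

72

There are 5! = 120 arrangements in all. If Quinn and Wren are adjacent, merging them into one block gives 2·(4)! = 48 arrangements.
Complementary counting: 120 − 48 = 72.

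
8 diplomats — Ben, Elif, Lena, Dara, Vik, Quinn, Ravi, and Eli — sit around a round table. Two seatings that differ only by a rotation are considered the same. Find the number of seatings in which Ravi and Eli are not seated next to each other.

3600

Without the restriction there are (7)! = 5040 seatings.
Seatings with Ravi beside Eli: treat them as a block with 2 internal orders, giving 2 × (6)! = 1440.
Subtracting, 5040 − 1440 = 3600.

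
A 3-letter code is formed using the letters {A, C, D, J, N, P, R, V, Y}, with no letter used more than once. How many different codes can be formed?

This is a permutation of 3 out of 9: P(9,3) = 9!/6!.
9 × 8 × 7 = 504.

504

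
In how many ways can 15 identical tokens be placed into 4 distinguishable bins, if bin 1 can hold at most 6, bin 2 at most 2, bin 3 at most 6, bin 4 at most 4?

By stars and bars, unrestricted non-negative solutions to x_1+…+x_4 = 15 number C(15+3,3) = 816.
Subtract solutions that violate a single cap (substitute x_i' = x_i − (cap_i+1)): x_1 ≥ 7 gives C(11,3) = 165; x_2 ≥ 3 gives C(15,3) = 455; x_3 ≥ 7 gives C(11,3) = 165; x_4 ≥ 5 gives C(13,3) = 286. Together 1071.
Add back pairs where two caps are both exceeded: 56 + 4 + 20 + 56 + 120 + 20 = 276.
Subtract triples: 0 + 1 + 0 + 1 = 2.
By inclusion–exclusion the count is 816 − 1071 + 276 − 2 = 19.

19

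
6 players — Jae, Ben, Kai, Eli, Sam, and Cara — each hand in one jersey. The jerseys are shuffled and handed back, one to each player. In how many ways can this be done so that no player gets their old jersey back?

265

This is the derangement count D_6: permutations of 6 items with no fixed point.
By inclusion–exclusion this is Σ_{j=0}^{6} (−1)^j C(6,j)·(6−j)!.
Computing: 720 − 720 + 360 − 120 + 30 − 6 + 1 = 265.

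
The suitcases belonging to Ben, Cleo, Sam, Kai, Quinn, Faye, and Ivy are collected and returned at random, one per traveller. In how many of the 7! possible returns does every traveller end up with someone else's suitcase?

Let Aᵢ be the assignments in which traveller i gets their own suitcase. We want the size of the complement of A₁∪…∪A_7.
By inclusion–exclusion this is Σ_{j=0}^{7} (−1)^j C(7,j)·(7−j)!.
Computing: 5040 − 5040 + 2520 − 840 + 210 − 42 + 7 − 1 = 1854.

1854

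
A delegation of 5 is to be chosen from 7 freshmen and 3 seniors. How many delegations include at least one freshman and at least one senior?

With no constraint there are C(10,5) = 252 possible selections.
Selections missing a whole group: no freshmen → C(3,5) = 0; no seniors → C(7,5) = 21.
Both groups omitted at once is impossible, so 252 − 21 = 231.

231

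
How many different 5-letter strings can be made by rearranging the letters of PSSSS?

5

PSSSS has 5 letters with S appearing 4 times.
So there are 5! / (4!) = 5 distinguishable arrangements.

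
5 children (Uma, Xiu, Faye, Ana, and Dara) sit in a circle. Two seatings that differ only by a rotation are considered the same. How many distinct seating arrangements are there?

Fix one person's seat to break rotational symmetry; the remaining 4 people can be arranged in (4)! = 24 ways.

24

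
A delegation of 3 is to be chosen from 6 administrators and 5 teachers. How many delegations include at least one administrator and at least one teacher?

With no constraint there are C(11,3) = 165 possible selections.
Selections missing a whole group: no administrators → C(5,3) = 10; no teachers → C(6,3) = 20.
Both groups omitted at once is impossible, so 165 − 30 = 135.

135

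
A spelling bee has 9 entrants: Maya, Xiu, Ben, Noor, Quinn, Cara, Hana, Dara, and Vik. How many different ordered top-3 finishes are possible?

There are 9 choices for 1st place, 8 for 2nd, and 7 for 3rd.
That gives 9 × 8 × 7 = 504.

504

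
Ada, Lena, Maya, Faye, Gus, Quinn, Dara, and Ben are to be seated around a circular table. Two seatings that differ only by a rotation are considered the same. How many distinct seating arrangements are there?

Around a circle, 8 distinct people have 8!/8 = (7)! = 5040 rotationally distinct seatings.

5040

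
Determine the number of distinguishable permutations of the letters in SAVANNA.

420

SAVANNA has 7 letters with A appearing 3 times and N appearing twice.
So there are 7! / (3!·2!) = 420 distinguishable arrangements.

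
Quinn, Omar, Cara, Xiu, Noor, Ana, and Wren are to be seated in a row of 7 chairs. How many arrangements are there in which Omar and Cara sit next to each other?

Glue Omar and Cara into one block (2 internal orders), leaving 6 units to arrange in a row.
So the count is 2·(6)! = 1440.

1440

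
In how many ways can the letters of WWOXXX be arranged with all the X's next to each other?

Treat the 3 copies of X as a single block. The multiset to arrange is then {XXX, O, W, W}, 4 items in all.
That gives (4)!/(2!) = 12 arrangements.

12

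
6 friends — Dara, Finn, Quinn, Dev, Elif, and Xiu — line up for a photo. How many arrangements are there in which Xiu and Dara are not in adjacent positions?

480

There are 6! = 720 arrangements in all. If Xiu and Dara are adjacent, merging them into one block gives 2·(5)! = 240 arrangements.
So 720 − 240 = 480 arrangements keep them apart.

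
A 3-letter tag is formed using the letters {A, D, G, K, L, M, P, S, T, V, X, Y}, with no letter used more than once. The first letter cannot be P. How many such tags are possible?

The first letter has 12−1 = 11 choices (anything except P).
The remaining 2 letters are filled from the other 11 symbols without repetition: 11 × 10 = 110.
Total: 11 × 110 = 1210.

1210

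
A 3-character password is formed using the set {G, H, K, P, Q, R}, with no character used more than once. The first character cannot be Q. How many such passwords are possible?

The first character has 6−1 = 5 choices (anything except Q).
The remaining 2 characters are filled from the other 5 symbols without repetition: 5 × 4 = 20.
Total: 5 × 20 = 100.

100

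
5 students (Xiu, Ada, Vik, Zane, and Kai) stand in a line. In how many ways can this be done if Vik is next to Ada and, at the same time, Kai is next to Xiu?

24

Treat {Vik,Ada} as one block (2 orders) and {Kai,Xiu} as another (2 orders).
That leaves 3 units to arrange: 2 × 2 × 3! = 4 × 6 = 24.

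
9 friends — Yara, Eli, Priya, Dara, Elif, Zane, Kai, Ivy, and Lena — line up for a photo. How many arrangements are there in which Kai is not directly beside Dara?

282240

Of the 9! = 362880 arrangements, those with Kai and Dara adjacent number 2 × 8! = 80640 (treat the pair as a block with 2 internal orders).
So 362880 − 80640 = 282240 arrangements keep them apart.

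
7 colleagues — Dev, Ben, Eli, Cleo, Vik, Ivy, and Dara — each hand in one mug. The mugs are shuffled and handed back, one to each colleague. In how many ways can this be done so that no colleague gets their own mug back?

1854

This is the derangement count D_7: permutations of 7 items with no fixed point.
By inclusion–exclusion this is Σ_{j=0}^{7} (−1)^j C(7,j)·(7−j)!.
Computing: 5040 − 5040 + 2520 − 840 + 210 − 42 + 7 − 1 = 1854.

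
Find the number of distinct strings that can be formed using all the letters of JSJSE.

30

JSJSE has 5 letters with J appearing twice and S appearing twice.
So there are 5! / (2!·2!) = 30 distinguishable arrangements.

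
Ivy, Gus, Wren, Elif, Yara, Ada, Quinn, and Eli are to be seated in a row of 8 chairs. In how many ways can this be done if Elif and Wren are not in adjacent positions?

Of the 8! = 40320 arrangements, those with Elif and Wren adjacent number 2 × 7! = 10080 (treat the pair as a block with 2 internal orders).
So 40320 − 10080 = 30240 arrangements keep them apart.

30240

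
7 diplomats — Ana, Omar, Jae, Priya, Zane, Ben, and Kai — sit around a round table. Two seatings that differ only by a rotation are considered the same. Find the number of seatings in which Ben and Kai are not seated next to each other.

480

All circular seatings of 7 people number (6)! = 720.
Those with Ben next to Kai: fuse the pair into one unit and seat 6 units around a circle — 2·(5)! = 240.
Subtracting, 720 − 240 = 480.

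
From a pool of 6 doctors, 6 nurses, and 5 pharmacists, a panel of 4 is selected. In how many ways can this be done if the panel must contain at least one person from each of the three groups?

1260

With no constraint there are C(17,4) = 2380 possible selections.
Subtract selections that omit an entire group: no doctors → C(11,4) = 330; no nurses → C(11,4) = 330; no pharmacists → C(12,4) = 495.
Add back selections omitting two groups (i.e. drawn from a single group): C(6,4) + C(6,4) + C(5,4) = 35.
By inclusion–exclusion: 2380 − 1155 + 35 = 1260.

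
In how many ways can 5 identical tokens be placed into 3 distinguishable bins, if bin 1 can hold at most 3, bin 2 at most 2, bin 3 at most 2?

6

By stars and bars, unrestricted non-negative solutions to x_1+…+x_3 = 5 number C(5+2,2) = 21.
Subtract solutions that violate a single cap (substitute x_i' = x_i − (cap_i+1)): x_1 ≥ 4 gives C(3,2) = 3; x_2 ≥ 3 gives C(4,2) = 6; x_3 ≥ 3 gives C(4,2) = 6. Together 15.
No two caps can be exceeded simultaneously, so the pair terms are all 0.
By inclusion–exclusion the count is 21 − 15 + 0 = 6.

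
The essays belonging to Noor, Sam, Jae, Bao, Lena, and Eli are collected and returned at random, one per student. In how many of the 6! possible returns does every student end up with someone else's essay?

265

Count assignments avoiding every fixed point. For any j of the 6 students fixed to their own essay, the other 6−j can be arranged in (6−j)! ways.
By inclusion–exclusion this is Σ_{j=0}^{6} (−1)^j C(6,j)·(6−j)!.
Computing: 720 − 720 + 360 − 120 + 30 − 6 + 1 = 265.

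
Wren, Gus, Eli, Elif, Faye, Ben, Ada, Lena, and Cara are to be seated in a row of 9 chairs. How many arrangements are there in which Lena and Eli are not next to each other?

282240

There are 9! = 362880 arrangements in all. If Lena and Eli are adjacent, merging them into one block gives 2·(8)! = 80640 arrangements.
Complementary counting: 362880 − 80640 = 282240.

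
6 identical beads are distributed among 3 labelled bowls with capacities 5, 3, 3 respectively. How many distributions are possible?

15

Ignoring the caps, the number of non-negative solutions to x_1+…+x_3 = 6 is C(8,2) = 28.
Subtract solutions that violate a single cap (substitute x_i' = x_i − (cap_i+1)): x_1 ≥ 6 gives C(2,2) = 1; x_2 ≥ 4 gives C(4,2) = 6; x_3 ≥ 4 gives C(4,2) = 6. Together 13.
No two caps can be exceeded simultaneously, so the pair terms are all 0.
By inclusion–exclusion the count is 28 − 13 + 0 = 15.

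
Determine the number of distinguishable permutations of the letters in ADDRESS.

1260

ADDRESS has 7 letters with D appearing twice and S appearing twice.
So there are 7! / (2!·2!) = 1260 distinguishable arrangements.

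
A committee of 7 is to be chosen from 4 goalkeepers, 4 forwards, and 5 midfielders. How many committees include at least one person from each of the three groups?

Total 7-person selections from all 13: C(13,7) = 1716.
Subtract selections that omit an entire group: no goalkeepers → C(9,7) = 36; no forwards → C(9,7) = 36; no midfielders → C(8,7) = 8.
Add back selections omitting two groups (i.e. drawn from a single group): C(4,7) + C(4,7) + C(5,7) = 0.
By inclusion–exclusion: 1716 − 80 + 0 = 1636.

1636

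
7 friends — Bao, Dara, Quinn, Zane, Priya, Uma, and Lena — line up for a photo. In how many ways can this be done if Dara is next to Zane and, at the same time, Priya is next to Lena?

480

Treat {Dara,Zane} as one block (2 orders) and {Priya,Lena} as another (2 orders).
That leaves 5 units to arrange: 2 × 2 × 5! = 4 × 120 = 480.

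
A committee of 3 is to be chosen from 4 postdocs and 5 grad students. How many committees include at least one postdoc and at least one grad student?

70

Unrestricted: C(9,3) = 84 ways to pick any 3 of the 9.
Selections missing a whole group: no postdocs → C(5,3) = 10; no grad students → C(4,3) = 4.
Both groups omitted at once is impossible, so 84 − 14 = 70.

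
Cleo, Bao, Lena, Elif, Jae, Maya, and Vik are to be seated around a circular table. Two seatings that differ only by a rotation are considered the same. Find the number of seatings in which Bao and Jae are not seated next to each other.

Without the restriction there are (6)! = 720 seatings.
Those with Bao next to Jae: fuse the pair into one unit and seat 6 units around a circle — 2·(5)! = 240.
Subtracting, 720 − 240 = 480.

480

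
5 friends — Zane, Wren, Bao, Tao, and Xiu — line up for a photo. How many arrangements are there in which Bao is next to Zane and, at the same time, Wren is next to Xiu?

24

Treat {Bao,Zane} as one block (2 orders) and {Wren,Xiu} as another (2 orders).
That leaves 3 units to arrange: 2 × 2 × 3! = 4 × 6 = 24.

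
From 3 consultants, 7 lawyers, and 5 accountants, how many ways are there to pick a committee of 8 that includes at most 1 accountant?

Split by how many accountants are chosen (0 through 1).
Sum: C(5,0)·C(10,8) + C(5,1)·C(10,7) = 45 + 600 = 645.

645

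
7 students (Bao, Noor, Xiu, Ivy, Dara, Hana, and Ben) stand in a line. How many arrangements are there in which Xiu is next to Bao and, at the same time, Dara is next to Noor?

480

Treat {Xiu,Bao} as one block (2 orders) and {Dara,Noor} as another (2 orders).
That leaves 5 units to arrange: 2 × 2 × 5! = 4 × 120 = 480.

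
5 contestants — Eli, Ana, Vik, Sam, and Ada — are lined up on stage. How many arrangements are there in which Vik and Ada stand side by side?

48

Place the 3 others and the Vik-Ada pair as 4 objects in a line; the pair has 2 internal arrangements.
That gives 2 × 4! = 2 × 24 = 48.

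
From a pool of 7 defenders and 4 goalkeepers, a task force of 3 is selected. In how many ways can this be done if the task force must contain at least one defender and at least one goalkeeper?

With no constraint there are C(11,3) = 165 possible selections.
Subtract selections that omit an entire group: no defenders → C(4,3) = 4; no goalkeepers → C(7,3) = 35.
Both groups omitted at once is impossible, so 165 − 39 = 126.

126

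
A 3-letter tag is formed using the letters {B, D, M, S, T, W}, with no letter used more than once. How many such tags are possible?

This is a permutation of 3 out of 6: P(6,3) = 6!/3!.
That product is 6 × 5 × 4 = 120.

120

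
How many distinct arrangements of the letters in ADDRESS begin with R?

180

Fix R in the first position and arrange the remaining 6 letters.
Those 6 letters have D appearing twice and S appearing twice, giving (6)!/(2!·2!) = 180.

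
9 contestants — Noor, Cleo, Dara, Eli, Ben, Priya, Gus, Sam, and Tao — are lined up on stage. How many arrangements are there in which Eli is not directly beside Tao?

There are 9! = 362880 arrangements in all. If Eli and Tao are adjacent, merging them into one block gives 2·(8)! = 80640 arrangements.
Complementary counting: 362880 − 80640 = 282240.

282240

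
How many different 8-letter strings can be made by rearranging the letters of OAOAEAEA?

420

The 8 letters of OAOAEAEA have repeats: A appearing 4 times, E appearing twice, and O appearing twice.
Dividing 8! = 40320 by 4!·2!·2! = 96 for the repeated letters gives 420.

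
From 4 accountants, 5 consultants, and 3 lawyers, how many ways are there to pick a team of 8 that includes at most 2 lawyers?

369

Split by how many lawyers are chosen (0 through 2).
Sum: C(3,0)·C(9,8) + C(3,1)·C(9,7) + C(3,2)·C(9,6) = 9 + 108 + 252 = 369.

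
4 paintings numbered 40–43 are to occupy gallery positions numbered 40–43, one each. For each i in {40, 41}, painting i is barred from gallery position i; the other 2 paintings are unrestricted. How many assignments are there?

14

Let Aᵢ (for i ∈ {40, 41}) be the placements that put painting i in its forbidden gallery position. Any j of these fix j positions, leaving (4−j)! ways to fill the rest, and there are C(2,j) ways to pick which j.
By inclusion–exclusion, the number of valid placements is Σ_{j=0}^{2} (−1)^j C(2,j)·(4−j)!.
Computing: 24 − 12 + 2 = 14.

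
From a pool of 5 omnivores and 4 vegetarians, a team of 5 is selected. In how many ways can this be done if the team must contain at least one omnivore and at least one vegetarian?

125

Total 5-person selections from all 9: C(9,5) = 126.
Subtract selections that omit an entire group: no omnivores → C(4,5) = 0; no vegetarians → C(5,5) = 1.
Both groups omitted at once is impossible, so 126 − 1 = 125.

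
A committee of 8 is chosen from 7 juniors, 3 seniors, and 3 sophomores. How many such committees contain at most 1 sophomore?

405

Split by how many sophomores are chosen (0 through 1).
Sum: C(3,0)·C(10,8) + C(3,1)·C(10,7) = 45 + 360 = 405.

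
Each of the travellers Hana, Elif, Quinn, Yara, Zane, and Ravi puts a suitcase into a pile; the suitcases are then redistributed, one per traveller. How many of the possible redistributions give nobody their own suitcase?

Count assignments avoiding every fixed point. For any j of the 6 travellers fixed to their own suitcase, the other 6−j can be arranged in (6−j)! ways.
By inclusion–exclusion this is Σ_{j=0}^{6} (−1)^j C(6,j)·(6−j)!.
Computing: 720 − 720 + 360 − 120 + 30 − 6 + 1 = 265.

265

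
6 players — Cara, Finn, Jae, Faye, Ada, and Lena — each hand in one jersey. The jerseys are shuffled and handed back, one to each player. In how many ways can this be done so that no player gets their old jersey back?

This is the derangement count D_6: permutations of 6 items with no fixed point.
By inclusion–exclusion this is Σ_{j=0}^{6} (−1)^j C(6,j)·(6−j)!.
Computing: 720 − 720 + 360 − 120 + 30 − 6 + 1 = 265.

265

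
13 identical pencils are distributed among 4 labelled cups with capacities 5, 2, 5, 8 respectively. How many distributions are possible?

By stars and bars, unrestricted non-negative solutions to x_1+…+x_4 = 13 number C(13+3,3) = 560.
Subtract solutions that violate a single cap (substitute x_i' = x_i − (cap_i+1)): x_1 ≥ 6 gives C(10,3) = 120; x_2 ≥ 3 gives C(13,3) = 286; x_3 ≥ 6 gives C(10,3) = 120; x_4 ≥ 9 gives C(7,3) = 35. Together 561.
Add back pairs where two caps are both exceeded: 35 + 4 + 0 + 35 + 4 + 0 = 78.
By inclusion–exclusion the count is 560 − 561 + 78 = 77.

77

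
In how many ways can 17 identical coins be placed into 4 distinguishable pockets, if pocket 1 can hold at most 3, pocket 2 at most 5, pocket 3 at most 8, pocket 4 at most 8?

Without the upper bounds there are C(20,3) = 1140 ways to split 17 among 4 pockets.
Subtract solutions that violate a single cap (substitute x_i' = x_i − (cap_i+1)): x_1 ≥ 4 gives C(16,3) = 560; x_2 ≥ 6 gives C(14,3) = 364; x_3 ≥ 9 gives C(11,3) = 165; x_4 ≥ 9 gives C(11,3) = 165. Together 1254.
Add back pairs where two caps are both exceeded: 120 + 35 + 35 + 10 + 10 + 0 = 210.
By inclusion–exclusion the count is 1140 − 1254 + 210 = 96.

96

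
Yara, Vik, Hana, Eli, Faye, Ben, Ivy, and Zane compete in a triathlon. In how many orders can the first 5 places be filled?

6720

This is an ordered selection of 5 from 8: P(8,5).
That gives 8 × 7 × 6 × 5 × 4 = 6720.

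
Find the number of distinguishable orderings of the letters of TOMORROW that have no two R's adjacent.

Total arrangements of TOMORROW: 8!/(3!·2!) = 3360.
If the two R's are adjacent, glue them into one block, leaving 7 items to arrange: (7)!/(3!) = 840 ways.
Subtracting, 3360 − 840 = 2520 arrangements keep the R's apart.

2520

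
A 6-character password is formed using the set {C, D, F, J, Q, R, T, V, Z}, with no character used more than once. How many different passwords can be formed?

This is a permutation of 6 out of 9: P(9,6) = 9!/3!.
9 × 8 × 7 × 6 × 5 × 4 = 60480.

60480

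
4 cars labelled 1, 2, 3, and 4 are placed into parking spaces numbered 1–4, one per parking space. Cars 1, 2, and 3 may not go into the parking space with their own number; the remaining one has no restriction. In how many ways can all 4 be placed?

11

Let Aᵢ (for i ∈ {1, 2, 3}) be the placements that put car i in its forbidden parking space. Any j of these fix j positions, leaving (4−j)! ways to fill the rest, and there are C(3,j) ways to pick which j.
By inclusion–exclusion, the number of valid placements is Σ_{j=0}^{3} (−1)^j C(3,j)·(4−j)!.
Computing: 24 − 18 + 6 − 1 = 11.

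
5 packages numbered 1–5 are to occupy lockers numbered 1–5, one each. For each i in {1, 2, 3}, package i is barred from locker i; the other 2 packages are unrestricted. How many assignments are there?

64

Let Aᵢ (for i ∈ {1, 2, 3}) be the placements that put package i in its forbidden locker. Any j of these fix j positions, leaving (5−j)! ways to fill the rest, and there are C(3,j) ways to pick which j.
By inclusion–exclusion, the number of valid placements is Σ_{j=0}^{3} (−1)^j C(3,j)·(5−j)!.
Computing: 120 − 72 + 18 − 2 = 64.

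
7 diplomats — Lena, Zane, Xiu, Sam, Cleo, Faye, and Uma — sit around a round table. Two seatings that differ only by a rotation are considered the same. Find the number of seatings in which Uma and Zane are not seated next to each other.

Without the restriction there are (6)! = 720 seatings.
Those with Uma next to Zane: fuse the pair into one unit and seat 6 units around a circle — 2·(5)! = 240.
Subtracting, 720 − 240 = 480.

480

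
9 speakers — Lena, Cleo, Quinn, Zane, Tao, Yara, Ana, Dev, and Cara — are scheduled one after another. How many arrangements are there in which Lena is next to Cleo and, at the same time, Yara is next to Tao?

20160

Treat {Lena,Cleo} as one block (2 orders) and {Yara,Tao} as another (2 orders).
That leaves 7 units to arrange: 2 × 2 × 7! = 4 × 5040 = 20160.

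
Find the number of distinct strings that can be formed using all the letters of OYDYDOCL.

5040

OYDYDOCL has 8 letters with D appearing twice, O appearing twice, and Y appearing twice.
The number of distinct arrangements is 8!/(2!·2!·2!) = 40320/8 = 5040.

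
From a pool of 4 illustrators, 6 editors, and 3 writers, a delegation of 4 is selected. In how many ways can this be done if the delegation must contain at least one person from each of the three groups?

Unrestricted: C(13,4) = 715 ways to pick any 4 of the 13.
Subtract selections that omit an entire group: no illustrators → C(9,4) = 126; no editors → C(7,4) = 35; no writers → C(10,4) = 210.
Add back selections omitting two groups (i.e. drawn from a single group): C(4,4) + C(6,4) + C(3,4) = 16.
By inclusion–exclusion: 715 − 371 + 16 = 360.

360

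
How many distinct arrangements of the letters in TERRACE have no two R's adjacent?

Total arrangements of TERRACE: 7!/(2!·2!) = 1260.
If the two R's are adjacent, glue them into one block, leaving 6 items to arrange: (6)!/(2!) = 360 ways.
Hence 1260 − 360 = 900.

900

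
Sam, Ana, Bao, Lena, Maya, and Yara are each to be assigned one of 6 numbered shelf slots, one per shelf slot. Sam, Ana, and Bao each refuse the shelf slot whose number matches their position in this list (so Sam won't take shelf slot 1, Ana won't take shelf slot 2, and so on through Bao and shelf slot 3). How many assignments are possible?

426

Let Aᵢ (for i ∈ {1, 2, 3}) be the placements that put person i in their forbidden shelf slot. Any j of these fix j positions, leaving (6−j)! ways to fill the rest, and there are C(3,j) ways to pick which j.
By inclusion–exclusion, the number of valid placements is Σ_{j=0}^{3} (−1)^j C(3,j)·(6−j)!.
Computing: 720 − 360 + 72 − 6 = 426.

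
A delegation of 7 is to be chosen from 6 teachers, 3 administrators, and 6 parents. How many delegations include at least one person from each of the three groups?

Total 7-person selections from all 15: C(15,7) = 6435.
Selections missing a whole group: no teachers → C(9,7) = 36; no administrators → C(12,7) = 792; no parents → C(9,7) = 36.
Add back selections omitting two groups (i.e. drawn from a single group): C(6,7) + C(3,7) + C(6,7) = 0.
By inclusion–exclusion: 6435 − 864 + 0 = 5571.

5571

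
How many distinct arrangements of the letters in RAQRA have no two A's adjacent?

Total arrangements of RAQRA: 5!/(2!·2!) = 30.
Arrangements with the A's together: treat AA as one letter, giving (4)!/(2!) = 12.
Subtracting, 30 − 12 = 18 arrangements keep the A's apart.

18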